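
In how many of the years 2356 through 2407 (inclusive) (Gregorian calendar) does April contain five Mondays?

16

April has 30 days; it has five Mondays when Monday falls among the first (month-length − 28) days — i.e. when April 1 is one of Monday/Sunday.
April 1 by year: 2356:Sun✓ 2357:Mon✓ 2358:Tue 2359:Wed 2360:Fri 2361:Sat 2362:Sun✓ 2363:Mon✓ 2364:Wed 2365:Thu 2366:Fri 2367:Sat 2368:Mon✓ 2369:Tue 2370:Wed …(22 more)… 2393:Thu 2394:Fri 2395:Sat 2396:Mon✓ 2397:Tue 2398:Wed 2399:Thu 2400:Sat 2401:Sun✓ 2402:Mon✓ 2403:Tue 2404:Thu 2405:Fri 2406:Sat 2407:Sun✓
Years with five Mondays: 2356, 2357, 2362, 2363, 2368, 2373, 2374, 2379, 2384, 2385, 2390, 2391, 2396, 2401, 2402, 2407 → 16.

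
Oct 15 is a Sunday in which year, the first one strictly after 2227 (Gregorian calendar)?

2237

From one year to the next, a fixed date's weekday advances by 1, or by 2 when a Feb 29 lies between the two dates.
2227: October 15 is Monday.
2228: Wednesday (+2)
2229: Thursday (+1)
2230: Friday (+1)
2231: Saturday (+1)
2232: Monday (+2)
2233: Tuesday (+1)
2234: Wednesday (+1)
2235: Thursday (+1)
2236: Saturday (+2)
2237: Sunday (+1)
Oct 15 falls on a Sunday in 2237.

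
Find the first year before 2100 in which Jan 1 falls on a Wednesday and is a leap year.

Jan 1 advances by 2 weekdays after a leap year and by 1 after a common year.
2100: Jan 1 is Friday.
2099: Thursday
2098: Wednesday
2097: Tuesday
2096: Sunday (leap)
2095: Saturday
2094: Friday
2093: Thursday
2092: Tuesday (leap)
2091: Monday
2090: Sunday
2089: Saturday
2088: Thursday (leap)
2087: Wednesday
2086: Tuesday
2085: Monday
2084: Saturday (leap)
2083: Friday
2082: Thursday
2081: Wednesday
2080: Monday (leap)
2079: Sunday
2078: Saturday
2077: Friday
2076: Wednesday (leap)
2076 begins on a Wednesday and is a leap year.

2076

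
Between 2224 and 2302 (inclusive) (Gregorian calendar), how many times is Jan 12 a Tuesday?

11

Track Jan 12's weekday year by year (advancing +1, or +2 across a Feb 29):
  2224: Mon  2225: Wed (+2)  2226: Thu (+1)  2227: Fri (+1)  2228: Sat (+1)
  2229: Mon (+2)  2230: Tue (+1) ✓  2231: Wed (+1)  2232: Thu (+1)  2233: Sat (+2)
  2234: Sun (+1)  2235: Mon (+1)  2236: Tue (+1) ✓  2237: Thu (+2)  … (51 more years) …
  2289: Sat (+2)  2290: Sun (+1)  2291: Mon (+1)  2292: Tue (+1) ✓  2293: Thu (+2)
  2294: Fri (+1)  2295: Sat (+1)  2296: Sun (+1)  2297: Tue (+2) ✓  2298: Wed (+1)
  2299: Thu (+1)  2300: Fri (+1)  2301: Sat (+1)  2302: Sun (+1)
Tuesday years: 2230, 2236, 2241, 2247, 2258, 2264, 2269, 2275, 2286, 2292, 2297 — 11 in total.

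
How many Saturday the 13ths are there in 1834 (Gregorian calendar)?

2

Check the 13th of each month of 1834: Jan 13: Mon, Feb 13: Thu, Mar 13: Thu, Apr 13: Sun, May 13: Tue, Jun 13: Fri, Jul 13: Sun, Aug 13: Wed, Sep 13: Sat, Oct 13: Mon, Nov 13: Thu, Dec 13: Sat.
Saturday occurs in September, December — 2 months.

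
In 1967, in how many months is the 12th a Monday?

1

Check the 12th of each month of 1967: Jan 12: Thu, Feb 12: Sun, Mar 12: Sun, Apr 12: Wed, May 12: Fri, Jun 12: Mon, Jul 12: Wed, Aug 12: Sat, Sep 12: Tue, Oct 12: Thu, Nov 12: Sun, Dec 12: Tue.
Monday occurs in June — 1 month.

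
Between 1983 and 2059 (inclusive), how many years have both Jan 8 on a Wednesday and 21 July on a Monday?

Check each year's weekday for Jan 8 and 21 July:
  1983: Sat/Thu  1984: Sun/Sat  1985: Tue/Sun  1986: Wed/Mon ✓  1987: Thu/Tue  1988: Fri/Thu  1989: Sun/Fri  1990: Mon/Sat  1991: Tue/Sun  1992: Wed/Tue  1993: Fri/Wed  1994: Sat/Thu  1995: Sun/Fri  1996: Mon/Sun  …(49 more)…  2046: Mon/Sat  2047: Tue/Sun  2048: Wed/Tue  2049: Fri/Wed  2050: Sat/Thu  2051: Sun/Fri  2052: Mon/Sun  2053: Wed/Mon ✓  2054: Thu/Tue  2055: Fri/Wed  2056: Sat/Fri  2057: Mon/Sat  2058: Tue/Sun  2059: Wed/Mon ✓
Both conditions hold in: 1986, 1997, 2003, 2014, 2025, 2031, 2042, 2053, 2059 — 9.

9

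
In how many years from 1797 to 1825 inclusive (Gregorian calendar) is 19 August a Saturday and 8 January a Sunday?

Check each year's weekday for 19 August and 8 January:
  1797: Sat/Sun ✓  1798: Sun/Mon  1799: Mon/Tue  1800: Tue/Wed  1801: Wed/Thu  1802: Thu/Fri  1803: Fri/Sat  1804: Sun/Sun  1805: Mon/Tue  1806: Tue/Wed  1807: Wed/Thu  1808: Fri/Fri  1809: Sat/Sun ✓  1810: Sun/Mon  1811: Mon/Tue  1812: Wed/Wed  1813: Thu/Fri  1814: Fri/Sat  1815: Sat/Sun ✓  1816: Mon/Mon  1817: Tue/Wed  1818: Wed/Thu  1819: Thu/Fri  1820: Sat/Sat  1821: Sun/Mon  1822: Mon/Tue  1823: Tue/Wed  1824: Thu/Thu  1825: Fri/Sat
Both conditions hold in: 1797, 1809, 1815 — 3.

3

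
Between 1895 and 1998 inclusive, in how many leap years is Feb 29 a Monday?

Leap years in 1895–1998: 25 of them.
Feb 29 weekday advances by 5 (mod 7) from one leap year to the next four years later (or differs when a century non-leap intervenes).
Leap-day weekdays: 1896:Sat 1904:Mon✓ 1908:Sat 1912:Thu 1916:Tue 1920:Sun 1924:Fri 1928:Wed 1932:Mon✓ 1936:Sat 1940:Thu 1944:Tue 1948:Sun 1952:Fri 1956:Wed 1960:Mon✓ 1964:Sat 1968:Thu 1972:Tue 1976:Sun 1980:Fri 1984:Wed 1988:Mon✓ 1992:Sat 1996:Thu
Monday: 1904, 1932, 1960, 1988 → 4.

4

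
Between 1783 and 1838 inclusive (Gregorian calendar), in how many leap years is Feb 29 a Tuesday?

1

Leap years in 1783–1838: 13 of them.
Feb 29 weekday advances by 5 (mod 7) from one leap year to the next four years later (or differs when a century non-leap intervenes).
Leap-day weekdays: 1784:Sun 1788:Fri 1792:Wed 1796:Mon 1804:Wed 1808:Mon 1812:Sat 1816:Thu 1820:Tue✓ 1824:Sun 1828:Fri 1832:Wed 1836:Mon
Tuesday: 1820 → 1.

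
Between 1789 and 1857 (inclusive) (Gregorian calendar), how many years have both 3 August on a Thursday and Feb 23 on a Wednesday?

Check each year's weekday for 3 August and Feb 23:
  1789: Mon/Mon  1790: Tue/Tue  1791: Wed/Wed  1792: Fri/Thu  1793: Sat/Sat  1794: Sun/Sun  1795: Mon/Mon  1796: Wed/Tue  1797: Thu/Thu  1798: Fri/Fri  1799: Sat/Sat  1800: Sun/Sun  1801: Mon/Mon  1802: Tue/Tue  …(41 more)…  1844: Sat/Fri  1845: Sun/Sun  1846: Mon/Mon  1847: Tue/Tue  1848: Thu/Wed ✓  1849: Fri/Fri  1850: Sat/Sat  1851: Sun/Sun  1852: Tue/Mon  1853: Wed/Wed  1854: Thu/Thu  1855: Fri/Fri  1856: Sun/Sat  1857: Mon/Mon
Both conditions hold in: 1820, 1848 — 2.

2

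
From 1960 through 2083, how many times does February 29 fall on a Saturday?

5

Leap years in 1960–2083: 31 of them.
Feb 29 weekday advances by 5 (mod 7) from one leap year to the next four years later (or differs when a century non-leap intervenes).
Leap-day weekdays: 1960:Mon 1964:Sat✓ 1968:Thu 1972:Tue 1976:Sun 1980:Fri 1984:Wed 1988:Mon 1992:Sat✓ 1996:Thu 2000:Tue 2004:Sun 2008:Fri …(5 more)… 2032:Sun 2036:Fri 2040:Wed 2044:Mon 2048:Sat✓ 2052:Thu 2056:Tue 2060:Sun 2064:Fri 2068:Wed 2072:Mon 2076:Sat✓ 2080:Thu
Saturday: 1964, 1992, 2020, 2048, 2076 → 5.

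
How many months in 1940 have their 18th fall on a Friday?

1

Check the 18th of each month of 1940: Jan 18: Thu, Feb 18: Sun, Mar 18: Mon, Apr 18: Thu, May 18: Sat, Jun 18: Tue, Jul 18: Thu, Aug 18: Sun, Sep 18: Wed, Oct 18: Fri, Nov 18: Mon, Dec 18: Wed.
Friday occurs in October — 1 month.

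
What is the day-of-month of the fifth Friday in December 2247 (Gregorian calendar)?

December 1, 2247 is a Wednesday, so the first Friday is the 3rd.
The fifth Friday is 3 + 28 = 31.

31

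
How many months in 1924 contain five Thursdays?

4

A month of length L has five Thursdays iff its first Thursday is on day ≤ L−28 (so day 1–3 in a 31-day month, 1–2 in a 30-day month, day 1 in a leap February).
Checking each month of 1924: Jan starts Tue (31d) ✓; Feb starts Fri (29d); Mar starts Sat (31d); Apr starts Tue (30d); May starts Thu (31d) ✓; Jun starts Sun (30d); Jul starts Tue (31d) ✓; Aug starts Fri (31d); Sep starts Mon (30d); Oct starts Wed (31d) ✓; Nov starts Sat (30d); Dec starts Mon (31d).
Five-Thursday months: January, May, July, October → 4.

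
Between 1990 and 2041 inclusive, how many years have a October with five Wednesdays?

23

October has 31 days; it has five Wednesdays when Wednesday falls among the first (month-length − 28) days — i.e. when October 1 is one of Wednesday/Tuesday/Monday.
October 1 by year: 1990:Mon✓ 1991:Tue✓ 1992:Thu 1993:Fri 1994:Sat 1995:Sun 1996:Tue✓ 1997:Wed✓ 1998:Thu 1999:Fri 2000:Sun 2001:Mon✓ 2002:Tue✓ 2003:Wed✓ 2004:Fri …(22 more)… 2027:Fri 2028:Sun 2029:Mon✓ 2030:Tue✓ 2031:Wed✓ 2032:Fri 2033:Sat 2034:Sun 2035:Mon✓ 2036:Wed✓ 2037:Thu 2038:Fri 2039:Sat 2040:Mon✓ 2041:Tue✓
Years with five Wednesdays: 1990, 1991, 1996, 1997, 2001, 2002, 2003, 2007, 2008, 2012, 2013, 2014, 2018, 2019, 2024, 2025, 2029, 2030, 2031, 2035, 2036, 2040, 2041 → 23.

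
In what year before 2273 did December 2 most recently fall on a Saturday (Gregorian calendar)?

2271

From one year to the next, a fixed date's weekday advances by 1, or by 2 when a Feb 29 lies between the two dates.
2273: December 2 is Tuesday.
2272: Monday (−1)
2271: Saturday (−2)
December 2 falls on a Saturday in 2271.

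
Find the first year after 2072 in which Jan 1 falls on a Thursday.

Jan 1 advances by 2 weekdays after a leap year and by 1 after a common year.
2072: Jan 1 is Friday (leap).
2073: Sunday
2074: Monday
2075: Tuesday
2076: Wednesday (leap)
2077: Friday
2078: Saturday
2079: Sunday
2080: Monday (leap)
2081: Wednesday
2082: Thursday
2082 begins on a Thursday

2082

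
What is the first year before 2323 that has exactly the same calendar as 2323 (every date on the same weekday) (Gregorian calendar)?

Two years share a calendar iff Jan 1 falls on the same weekday and both are leap or both are common. 2323: Jan 1 is Monday, common year.
2322: Jan 1 Sunday, common
2321: Jan 1 Saturday, common
2320: Jan 1 Thursday, leap
2319: Jan 1 Wednesday, common
2318: Jan 1 Tuesday, common
2317: Jan 1 Monday, common
2317 matches on both conditions.

2317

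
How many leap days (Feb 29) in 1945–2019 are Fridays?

3

Leap years in 1945–2019: 18 of them.
Feb 29 weekday advances by 5 (mod 7) from one leap year to the next four years later (or differs when a century non-leap intervenes).
Leap-day weekdays: 1948:Sun 1952:Fri✓ 1956:Wed 1960:Mon 1964:Sat 1968:Thu 1972:Tue 1976:Sun 1980:Fri✓ 1984:Wed 1988:Mon 1992:Sat 1996:Thu 2000:Tue 2004:Sun 2008:Fri✓ 2012:Wed 2016:Mon
Friday: 1952, 1980, 2008 → 3.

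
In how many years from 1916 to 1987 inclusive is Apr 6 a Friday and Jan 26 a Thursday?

3

Check each year's weekday for Apr 6 and Jan 26:
  1916: Thu/Wed  1917: Fri/Fri  1918: Sat/Sat  1919: Sun/Sun  1920: Tue/Mon  1921: Wed/Wed  1922: Thu/Thu  1923: Fri/Fri  1924: Sun/Sat  1925: Mon/Mon  1926: Tue/Tue  1927: Wed/Wed  1928: Fri/Thu ✓  1929: Sat/Sat  …(44 more)…  1974: Sat/Sat  1975: Sun/Sun  1976: Tue/Mon  1977: Wed/Wed  1978: Thu/Thu  1979: Fri/Fri  1980: Sun/Sat  1981: Mon/Mon  1982: Tue/Tue  1983: Wed/Wed  1984: Fri/Thu ✓  1985: Sat/Sat  1986: Sun/Sun  1987: Mon/Mon
Both conditions hold in: 1928, 1956, 1984 — 3.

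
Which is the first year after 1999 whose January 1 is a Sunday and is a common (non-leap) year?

2006

Jan 1 advances by 2 weekdays after a leap year and by 1 after a common year.
1999: Jan 1 is Friday.
2000: Saturday (leap)
2001: Monday
2002: Tuesday
2003: Wednesday
2004: Thursday (leap)
2005: Saturday
2006: Sunday
2006 begins on a Sunday and is a common year.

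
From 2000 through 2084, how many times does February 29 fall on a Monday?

3

Leap years in 2000–2084: 22 of them.
Feb 29 weekday advances by 5 (mod 7) from one leap year to the next four years later (or differs when a century non-leap intervenes).
Leap-day weekdays: 2000:Tue 2004:Sun 2008:Fri 2012:Wed 2016:Mon✓ 2020:Sat 2024:Thu 2028:Tue 2032:Sun 2036:Fri 2040:Wed 2044:Mon✓ 2048:Sat 2052:Thu 2056:Tue 2060:Sun 2064:Fri 2068:Wed 2072:Mon✓ 2076:Sat 2080:Thu 2084:Tue
Monday: 2016, 2044, 2072 → 3.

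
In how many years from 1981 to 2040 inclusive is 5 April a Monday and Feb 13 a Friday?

2

Check each year's weekday for 5 April and Feb 13:
  1981: Sun/Fri  1982: Mon/Sat  1983: Tue/Sun  1984: Thu/Mon  1985: Fri/Wed  1986: Sat/Thu  1987: Sun/Fri  1988: Tue/Sat  1989: Wed/Mon  1990: Thu/Tue  1991: Fri/Wed  1992: Sun/Thu  1993: Mon/Sat  1994: Tue/Sun  …(32 more)…  2027: Mon/Sat  2028: Wed/Sun  2029: Thu/Tue  2030: Fri/Wed  2031: Sat/Thu  2032: Mon/Fri ✓  2033: Tue/Sun  2034: Wed/Mon  2035: Thu/Tue  2036: Sat/Wed  2037: Sun/Fri  2038: Mon/Sat  2039: Tue/Sun  2040: Thu/Mon
Both conditions hold in: 2004, 2032 — 2.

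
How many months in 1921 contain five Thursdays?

4

A month of length L has five Thursdays iff its first Thursday is on day ≤ L−28 (so day 1–3 in a 31-day month, 1–2 in a 30-day month, day 1 in a leap February).
Checking each month of 1921: Jan starts Sat (31d); Feb starts Tue (28d); Mar starts Tue (31d) ✓; Apr starts Fri (30d); May starts Sun (31d); Jun starts Wed (30d) ✓; Jul starts Fri (31d); Aug starts Mon (31d); Sep starts Thu (30d) ✓; Oct starts Sat (31d); Nov starts Tue (30d); Dec starts Thu (31d) ✓.
Five-Thursday months: March, June, September, December → 4.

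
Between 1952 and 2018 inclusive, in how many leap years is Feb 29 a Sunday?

Leap years in 1952–2018: 17 of them.
Feb 29 weekday advances by 5 (mod 7) from one leap year to the next four years later (or differs when a century non-leap intervenes).
Leap-day weekdays: 1952:Fri 1956:Wed 1960:Mon 1964:Sat 1968:Thu 1972:Tue 1976:Sun✓ 1980:Fri 1984:Wed 1988:Mon 1992:Sat 1996:Thu 2000:Tue 2004:Sun✓ 2008:Fri 2012:Wed 2016:Mon
Sunday: 1976, 2004 → 2.

2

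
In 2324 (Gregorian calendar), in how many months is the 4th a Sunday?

1

Check the 4th of each month of 2324: Jan 4: Fri, Feb 4: Mon, Mar 4: Tue, Apr 4: Fri, May 4: Sun, Jun 4: Wed, Jul 4: Fri, Aug 4: Mon, Sep 4: Thu, Oct 4: Sat, Nov 4: Tue, Dec 4: Thu.
Sunday occurs in May — 1 month.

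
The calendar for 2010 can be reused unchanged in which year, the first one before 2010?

Two years share a calendar iff Jan 1 falls on the same weekday and both are leap or both are common. 2010: Jan 1 is Friday, common year.
2009: Jan 1 Thursday, common
2008: Jan 1 Tuesday, leap
2007: Jan 1 Monday, common
2006: Jan 1 Sunday, common
2005: Jan 1 Saturday, common
2004: Jan 1 Thursday, leap
2003: Jan 1 Wednesday, common
2002: Jan 1 Tuesday, common
2001: Jan 1 Monday, common
2000: Jan 1 Saturday, leap
1999: Jan 1 Friday, common
1999 matches on both conditions.

1999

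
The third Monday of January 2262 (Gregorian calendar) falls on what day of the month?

January 1, 2262 is a Wednesday, so the first Monday is the 6th.
The third Monday is 6 + 14 = 20.

20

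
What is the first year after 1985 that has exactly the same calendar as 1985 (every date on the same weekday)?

1991

Two years share a calendar iff Jan 1 falls on the same weekday and both are leap or both are common. 1985: Jan 1 is Tuesday, common year.
1986: Jan 1 Wednesday, common
1987: Jan 1 Thursday, common
1988: Jan 1 Friday, leap
1989: Jan 1 Sunday, common
1990: Jan 1 Monday, common
1991: Jan 1 Tuesday, common
1991 matches on both conditions.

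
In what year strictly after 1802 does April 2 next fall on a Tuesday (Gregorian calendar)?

From one year to the next, a fixed date's weekday advances by 1, or by 2 when a Feb 29 lies between the two dates.
1802: April 2 is Friday.
1803: Saturday (+1)
1804: Monday (+2)
1805: Tuesday (+1)
April 2 falls on a Tuesday in 1805.

1805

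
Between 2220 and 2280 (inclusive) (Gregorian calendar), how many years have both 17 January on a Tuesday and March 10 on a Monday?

Check each year's weekday for 17 January and March 10:
  2220: Mon/Fri  2221: Wed/Sat  2222: Thu/Sun  2223: Fri/Mon  2224: Sat/Wed  2225: Mon/Thu  2226: Tue/Fri  2227: Wed/Sat  2228: Thu/Mon  2229: Sat/Tue  2230: Sun/Wed  2231: Mon/Thu  2232: Tue/Sat  2233: Thu/Sun  …(33 more)…  2267: Thu/Sun  2268: Fri/Tue  2269: Sun/Wed  2270: Mon/Thu  2271: Tue/Fri  2272: Wed/Sun  2273: Fri/Mon  2274: Sat/Tue  2275: Sun/Wed  2276: Mon/Fri  2277: Wed/Sat  2278: Thu/Sun  2279: Fri/Mon  2280: Sat/Wed
Both conditions hold in: no year — 0.

0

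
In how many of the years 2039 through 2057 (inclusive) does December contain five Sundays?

9

December has 31 days; it has five Sundays when Sunday falls among the first (month-length − 28) days — i.e. when December 1 is one of Sunday/Saturday/Friday.
December 1 by year: 2039:Thu 2040:Sat✓ 2041:Sun✓ 2042:Mon 2043:Tue 2044:Thu 2045:Fri✓ 2046:Sat✓ 2047:Sun✓ 2048:Tue 2049:Wed 2050:Thu 2051:Fri✓ 2052:Sun✓ 2053:Mon 2054:Tue 2055:Wed 2056:Fri✓ 2057:Sat✓
Years with five Sundays: 2040, 2041, 2045, 2046, 2047, 2051, 2052, 2056, 2057 → 9.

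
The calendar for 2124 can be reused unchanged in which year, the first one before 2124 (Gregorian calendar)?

Two years share a calendar iff Jan 1 falls on the same weekday and both are leap or both are common. 2124: Jan 1 is Saturday, leap year.
2123: Jan 1 Friday, common
2122: Jan 1 Thursday, common
2121: Jan 1 Wednesday, common
2120: Jan 1 Monday, leap
2119: Jan 1 Sunday, common
2118: Jan 1 Saturday, common
2117: Jan 1 Friday, common
2116: Jan 1 Wednesday, leap
2115: Jan 1 Tuesday, common
2114: Jan 1 Monday, common
2113: Jan 1 Sunday, common
2112: Jan 1 Friday, leap
2111: Jan 1 Thursday, common
2110: Jan 1 Wednesday, common
2109: Jan 1 Tuesday, common
2108: Jan 1 Sunday, leap
2107: Jan 1 Saturday, common
2106: Jan 1 Friday, common
2105: Jan 1 Thursday, common
2104: Jan 1 Tuesday, leap
2103: Jan 1 Monday, common
2102: Jan 1 Sunday, common
2101: Jan 1 Saturday, common
2100: Jan 1 Friday, common
2099: Jan 1 Thursday, common
2098: Jan 1 Wednesday, common
2097: Jan 1 Tuesday, common
2096: Jan 1 Sunday, leap
2095: Jan 1 Saturday, common
2094: Jan 1 Friday, common
2093: Jan 1 Thursday, common
2092: Jan 1 Tuesday, leap
2091: Jan 1 Monday, common
2090: Jan 1 Sunday, common
2089: Jan 1 Saturday, common
2088: Jan 1 Thursday, leap
2087: Jan 1 Wednesday, common
2086: Jan 1 Tuesday, common
2085: Jan 1 Monday, common
2084: Jan 1 Saturday, leap
2084 matches on both conditions.

2084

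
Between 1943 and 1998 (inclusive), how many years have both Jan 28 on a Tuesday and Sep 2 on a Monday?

Check each year's weekday for Jan 28 and Sep 2:
  1943: Thu/Thu  1944: Fri/Sat  1945: Sun/Sun  1946: Mon/Mon  1947: Tue/Tue  1948: Wed/Thu  1949: Fri/Fri  1950: Sat/Sat  1951: Sun/Sun  1952: Mon/Tue  1953: Wed/Wed  1954: Thu/Thu  1955: Fri/Fri  1956: Sat/Sun  …(28 more)…  1985: Mon/Mon  1986: Tue/Tue  1987: Wed/Wed  1988: Thu/Fri  1989: Sat/Sat  1990: Sun/Sun  1991: Mon/Mon  1992: Tue/Wed  1993: Thu/Thu  1994: Fri/Fri  1995: Sat/Sat  1996: Sun/Mon  1997: Tue/Tue  1998: Wed/Wed
Both conditions hold in: no year — 0.

0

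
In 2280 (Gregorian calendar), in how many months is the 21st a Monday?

1

Check the 21st of each month of 2280: Jan 21: Wed, Feb 21: Sat, Mar 21: Sun, Apr 21: Wed, May 21: Fri, Jun 21: Mon, Jul 21: Wed, Aug 21: Sat, Sep 21: Tue, Oct 21: Thu, Nov 21: Sun, Dec 21: Tue.
Monday occurs in June — 1 month.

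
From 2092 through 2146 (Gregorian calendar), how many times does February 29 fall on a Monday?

Leap years in 2092–2146: 13 of them.
Feb 29 weekday advances by 5 (mod 7) from one leap year to the next four years later (or differs when a century non-leap intervenes).
Leap-day weekdays: 2092:Fri 2096:Wed 2104:Fri 2108:Wed 2112:Mon✓ 2116:Sat 2120:Thu 2124:Tue 2128:Sun 2132:Fri 2136:Wed 2140:Mon✓ 2144:Sat
Monday: 2112, 2140 → 2.

2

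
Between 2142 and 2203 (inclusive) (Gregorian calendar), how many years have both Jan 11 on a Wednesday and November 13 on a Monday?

Check each year's weekday for Jan 11 and November 13:
  2142: Thu/Tue  2143: Fri/Wed  2144: Sat/Fri  2145: Mon/Sat  2146: Tue/Sun  2147: Wed/Mon ✓  2148: Thu/Wed  2149: Sat/Thu  2150: Sun/Fri  2151: Mon/Sat  2152: Tue/Mon  2153: Thu/Tue  2154: Fri/Wed  2155: Sat/Thu  …(34 more)…  2190: Mon/Sat  2191: Tue/Sun  2192: Wed/Tue  2193: Fri/Wed  2194: Sat/Thu  2195: Sun/Fri  2196: Mon/Sun  2197: Wed/Mon ✓  2198: Thu/Tue  2199: Fri/Wed  2200: Sat/Thu  2201: Sun/Fri  2202: Mon/Sat  2203: Tue/Sun
Both conditions hold in: 2147, 2158, 2169, 2175, 2186, 2197 — 6.

6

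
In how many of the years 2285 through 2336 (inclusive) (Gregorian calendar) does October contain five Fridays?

21

October has 31 days; it has five Fridays when Friday falls among the first (month-length − 28) days — i.e. when October 1 is one of Friday/Thursday/Wednesday.
October 1 by year: 2285:Thu✓ 2286:Fri✓ 2287:Sat 2288:Mon 2289:Tue 2290:Wed✓ 2291:Thu✓ 2292:Sat 2293:Sun 2294:Mon 2295:Tue 2296:Thu✓ 2297:Fri✓ 2298:Sat 2299:Sun …(22 more)… 2322:Sun 2323:Mon 2324:Wed✓ 2325:Thu✓ 2326:Fri✓ 2327:Sat 2328:Mon 2329:Tue 2330:Wed✓ 2331:Thu✓ 2332:Sat 2333:Sun 2334:Mon 2335:Tue 2336:Thu✓
Years with five Fridays: 2285, 2286, 2290, 2291, 2296, 2297, 2302, 2303, 2308, 2309, 2313, 2314, 2315, 2319, 2320, 2324, 2325, 2326, 2330, 2331, 2336 → 21.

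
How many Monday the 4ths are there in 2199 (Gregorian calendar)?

3

Check the 4th of each month of 2199: Jan 4: Fri, Feb 4: Mon, Mar 4: Mon, Apr 4: Thu, May 4: Sat, Jun 4: Tue, Jul 4: Thu, Aug 4: Sun, Sep 4: Wed, Oct 4: Fri, Nov 4: Mon, Dec 4: Wed.
Monday occurs in February, March, November — 3 months.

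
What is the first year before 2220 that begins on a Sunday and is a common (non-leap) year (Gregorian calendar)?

Jan 1 advances by 2 weekdays after a leap year and by 1 after a common year.
2220: Jan 1 is Saturday (leap).
2219: Friday
2218: Thursday
2217: Wednesday
2216: Monday (leap)
2215: Sunday
2215 begins on a Sunday and is a common year.

2215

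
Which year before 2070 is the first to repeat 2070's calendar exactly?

Two years share a calendar iff Jan 1 falls on the same weekday and both are leap or both are common. 2070: Jan 1 is Wednesday, common year.
2069: Jan 1 Tuesday, common
2068: Jan 1 Sunday, leap
2067: Jan 1 Saturday, common
2066: Jan 1 Friday, common
2065: Jan 1 Thursday, common
2064: Jan 1 Tuesday, leap
2063: Jan 1 Monday, common
2062: Jan 1 Sunday, common
2061: Jan 1 Saturday, common
2060: Jan 1 Thursday, leap
2059: Jan 1 Wednesday, common
2059 matches on both conditions.

2059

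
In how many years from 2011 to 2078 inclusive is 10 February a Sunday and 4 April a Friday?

Check each year's weekday for 10 February and 4 April:
  2011: Thu/Mon  2012: Fri/Wed  2013: Sun/Thu  2014: Mon/Fri  2015: Tue/Sat  2016: Wed/Mon  2017: Fri/Tue  2018: Sat/Wed  2019: Sun/Thu  2020: Mon/Sat  2021: Wed/Sun  2022: Thu/Mon  2023: Fri/Tue  2024: Sat/Thu  …(40 more)…  2065: Tue/Sat  2066: Wed/Sun  2067: Thu/Mon  2068: Fri/Wed  2069: Sun/Thu  2070: Mon/Fri  2071: Tue/Sat  2072: Wed/Mon  2073: Fri/Tue  2074: Sat/Wed  2075: Sun/Thu  2076: Mon/Sat  2077: Wed/Sun  2078: Thu/Mon
Both conditions hold in: 2036, 2064 — 2.

2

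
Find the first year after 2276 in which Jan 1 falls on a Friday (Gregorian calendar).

Jan 1 advances by 2 weekdays after a leap year and by 1 after a common year.
2276: Jan 1 is Saturday (leap).
2277: Monday
2278: Tuesday
2279: Wednesday
2280: Thursday (leap)
2281: Saturday
2282: Sunday
2283: Monday
2284: Tuesday (leap)
2285: Thursday
2286: Friday
2286 begins on a Friday

2286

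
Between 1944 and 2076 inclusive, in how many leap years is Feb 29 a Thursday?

4

Leap years in 1944–2076: 34 of them.
Feb 29 weekday advances by 5 (mod 7) from one leap year to the next four years later (or differs when a century non-leap intervenes).
Leap-day weekdays: 1944:Tue 1948:Sun 1952:Fri 1956:Wed 1960:Mon 1964:Sat 1968:Thu✓ 1972:Tue 1976:Sun 1980:Fri 1984:Wed 1988:Mon 1992:Sat …(8 more)… 2028:Tue 2032:Sun 2036:Fri 2040:Wed 2044:Mon 2048:Sat 2052:Thu✓ 2056:Tue 2060:Sun 2064:Fri 2068:Wed 2072:Mon 2076:Sat
Thursday: 1968, 1996, 2024, 2052 → 4.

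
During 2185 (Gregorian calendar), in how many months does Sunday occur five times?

4

A month of length L has five Sundays iff its first Sunday is on day ≤ L−28 (so day 1–3 in a 31-day month, 1–2 in a 30-day month, day 1 in a leap February).
Checking each month of 2185: Jan starts Sat (31d) ✓; Feb starts Tue (28d); Mar starts Tue (31d); Apr starts Fri (30d); May starts Sun (31d) ✓; Jun starts Wed (30d); Jul starts Fri (31d) ✓; Aug starts Mon (31d); Sep starts Thu (30d); Oct starts Sat (31d) ✓; Nov starts Tue (30d); Dec starts Thu (31d).
Five-Sunday months: January, May, July, October → 4.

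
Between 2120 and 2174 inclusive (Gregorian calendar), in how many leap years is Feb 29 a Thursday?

2

Leap years in 2120–2174: 14 of them.
Feb 29 weekday advances by 5 (mod 7) from one leap year to the next four years later (or differs when a century non-leap intervenes).
Leap-day weekdays: 2120:Thu✓ 2124:Tue 2128:Sun 2132:Fri 2136:Wed 2140:Mon 2144:Sat 2148:Thu✓ 2152:Tue 2156:Sun 2160:Fri 2164:Wed 2168:Mon 2172:Sat
Thursday: 2120, 2148 → 2.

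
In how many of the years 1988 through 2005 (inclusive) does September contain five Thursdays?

September has 30 days; it has five Thursdays when Thursday falls among the first (month-length − 28) days — i.e. when September 1 is one of Thursday/Wednesday.
September 1 by year: 1988:Thu✓ 1989:Fri 1990:Sat 1991:Sun 1992:Tue 1993:Wed✓ 1994:Thu✓ 1995:Fri 1996:Sun 1997:Mon 1998:Tue 1999:Wed✓ 2000:Fri 2001:Sat 2002:Sun 2003:Mon 2004:Wed✓ 2005:Thu✓
Years with five Thursdays: 1988, 1993, 1994, 1999, 2004, 2005 → 6.

6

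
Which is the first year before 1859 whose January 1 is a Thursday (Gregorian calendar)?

Jan 1 advances by 2 weekdays after a leap year and by 1 after a common year.
1859: Jan 1 is Saturday.
1858: Friday
1857: Thursday
1857 begins on a Thursday

1857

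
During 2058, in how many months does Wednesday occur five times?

4

A month of length L has five Wednesdays iff its first Wednesday is on day ≤ L−28 (so day 1–3 in a 31-day month, 1–2 in a 30-day month, day 1 in a leap February).
Checking each month of 2058: Jan starts Tue (31d) ✓; Feb starts Fri (28d); Mar starts Fri (31d); Apr starts Mon (30d); May starts Wed (31d) ✓; Jun starts Sat (30d); Jul starts Mon (31d) ✓; Aug starts Thu (31d); Sep starts Sun (30d); Oct starts Tue (31d) ✓; Nov starts Fri (30d); Dec starts Sun (31d).
Five-Wednesday months: January, May, July, October → 4.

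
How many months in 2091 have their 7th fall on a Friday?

Check the 7th of each month of 2091: Jan 7: Sun, Feb 7: Wed, Mar 7: Wed, Apr 7: Sat, May 7: Mon, Jun 7: Thu, Jul 7: Sat, Aug 7: Tue, Sep 7: Fri, Oct 7: Sun, Nov 7: Wed, Dec 7: Fri.
Friday occurs in September, December — 2 months.

2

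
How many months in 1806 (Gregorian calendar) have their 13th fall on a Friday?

1

Check the 13th of each month of 1806: Jan 13: Mon, Feb 13: Thu, Mar 13: Thu, Apr 13: Sun, May 13: Tue, Jun 13: Fri, Jul 13: Sun, Aug 13: Wed, Sep 13: Sat, Oct 13: Mon, Nov 13: Thu, Dec 13: Sat.
Friday occurs in June — 1 month.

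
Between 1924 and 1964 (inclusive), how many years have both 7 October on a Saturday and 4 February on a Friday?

Check each year's weekday for 7 October and 4 February:
  1924: Tue/Mon  1925: Wed/Wed  1926: Thu/Thu  1927: Fri/Fri  1928: Sun/Sat  1929: Mon/Mon  1930: Tue/Tue  1931: Wed/Wed  1932: Fri/Thu  1933: Sat/Sat  1934: Sun/Sun  1935: Mon/Mon  1936: Wed/Tue  1937: Thu/Thu  …(13 more)…  1951: Sun/Sun  1952: Tue/Mon  1953: Wed/Wed  1954: Thu/Thu  1955: Fri/Fri  1956: Sun/Sat  1957: Mon/Mon  1958: Tue/Tue  1959: Wed/Wed  1960: Fri/Thu  1961: Sat/Sat  1962: Sun/Sun  1963: Mon/Mon  1964: Wed/Tue
Both conditions hold in: 1944 — 1.

1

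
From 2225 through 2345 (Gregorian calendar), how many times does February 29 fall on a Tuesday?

4

Leap years in 2225–2345: 29 of them.
Feb 29 weekday advances by 5 (mod 7) from one leap year to the next four years later (or differs when a century non-leap intervenes).
Leap-day weekdays: 2228:Fri 2232:Wed 2236:Mon 2240:Sat 2244:Thu 2248:Tue✓ 2252:Sun 2256:Fri 2260:Wed 2264:Mon 2268:Sat 2272:Thu 2276:Tue✓ …(3 more)… 2292:Mon 2296:Sat 2304:Mon 2308:Sat 2312:Thu 2316:Tue✓ 2320:Sun 2324:Fri 2328:Wed 2332:Mon 2336:Sat 2340:Thu 2344:Tue✓
Tuesday: 2248, 2276, 2316, 2344 → 4.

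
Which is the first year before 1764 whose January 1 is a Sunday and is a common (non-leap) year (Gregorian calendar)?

Jan 1 advances by 2 weekdays after a leap year and by 1 after a common year.
1764: Jan 1 is Sunday (leap).
1763: Saturday
1762: Friday
1761: Thursday
1760: Tuesday (leap)
1759: Monday
1758: Sunday
1758 begins on a Sunday and is a common year.

1758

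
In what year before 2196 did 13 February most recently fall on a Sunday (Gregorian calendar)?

From one year to the next, a fixed date's weekday advances by 1, or by 2 when a Feb 29 lies between the two dates.
2196: February 13 is Saturday.
2195: Friday (−1)
2194: Thursday (−1)
2193: Wednesday (−1)
2192: Monday (−2)
2191: Sunday (−1)
13 February falls on a Sunday in 2191.

2191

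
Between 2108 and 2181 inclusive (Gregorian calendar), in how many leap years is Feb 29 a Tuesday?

Leap years in 2108–2181: 19 of them.
Feb 29 weekday advances by 5 (mod 7) from one leap year to the next four years later (or differs when a century non-leap intervenes).
Leap-day weekdays: 2108:Wed 2112:Mon 2116:Sat 2120:Thu 2124:Tue✓ 2128:Sun 2132:Fri 2136:Wed 2140:Mon 2144:Sat 2148:Thu 2152:Tue✓ 2156:Sun 2160:Fri 2164:Wed 2168:Mon 2172:Sat 2176:Thu 2180:Tue✓
Tuesday: 2124, 2152, 2180 → 3.

3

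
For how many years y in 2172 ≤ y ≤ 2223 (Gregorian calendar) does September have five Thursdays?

14

September has 30 days; it has five Thursdays when Thursday falls among the first (month-length − 28) days — i.e. when September 1 is one of Thursday/Wednesday.
September 1 by year: 2172:Tue 2173:Wed✓ 2174:Thu✓ 2175:Fri 2176:Sun 2177:Mon 2178:Tue 2179:Wed✓ 2180:Fri 2181:Sat 2182:Sun 2183:Mon 2184:Wed✓ 2185:Thu✓ 2186:Fri …(22 more)… 2209:Fri 2210:Sat 2211:Sun 2212:Tue 2213:Wed✓ 2214:Thu✓ 2215:Fri 2216:Sun 2217:Mon 2218:Tue 2219:Wed✓ 2220:Fri 2221:Sat 2222:Sun 2223:Mon
Years with five Thursdays: 2173, 2174, 2179, 2184, 2185, 2190, 2191, 2196, 2202, 2203, 2208, 2213, 2214, 2219 → 14.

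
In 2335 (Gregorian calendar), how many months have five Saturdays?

4

A month of length L has five Saturdays iff its first Saturday is on day ≤ L−28 (so day 1–3 in a 31-day month, 1–2 in a 30-day month, day 1 in a leap February).
Checking each month of 2335: Jan starts Tue (31d); Feb starts Fri (28d); Mar starts Fri (31d) ✓; Apr starts Mon (30d); May starts Wed (31d); Jun starts Sat (30d) ✓; Jul starts Mon (31d); Aug starts Thu (31d) ✓; Sep starts Sun (30d); Oct starts Tue (31d); Nov starts Fri (30d) ✓; Dec starts Sun (31d).
Five-Saturday months: March, June, August, November → 4.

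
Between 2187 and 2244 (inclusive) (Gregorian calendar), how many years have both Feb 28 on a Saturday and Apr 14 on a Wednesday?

Check each year's weekday for Feb 28 and Apr 14:
  2187: Wed/Sat  2188: Thu/Mon  2189: Sat/Tue  2190: Sun/Wed  2191: Mon/Thu  2192: Tue/Sat  2193: Thu/Sun  2194: Fri/Mon  2195: Sat/Tue  2196: Sun/Thu  2197: Tue/Fri  2198: Wed/Sat  2199: Thu/Sun  2200: Fri/Mon  …(30 more)…  2231: Mon/Thu  2232: Tue/Sat  2233: Thu/Sun  2234: Fri/Mon  2235: Sat/Tue  2236: Sun/Thu  2237: Tue/Fri  2238: Wed/Sat  2239: Thu/Sun  2240: Fri/Tue  2241: Sun/Wed  2242: Mon/Thu  2243: Tue/Fri  2244: Wed/Sun
Both conditions hold in: 2224 — 1.

1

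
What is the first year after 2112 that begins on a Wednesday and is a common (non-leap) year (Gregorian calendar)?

2121

Jan 1 advances by 2 weekdays after a leap year and by 1 after a common year.
2112: Jan 1 is Friday (leap).
2113: Sunday
2114: Monday
2115: Tuesday
2116: Wednesday (leap)
2117: Friday
2118: Saturday
2119: Sunday
2120: Monday (leap)
2121: Wednesday
2121 begins on a Wednesday and is a common year.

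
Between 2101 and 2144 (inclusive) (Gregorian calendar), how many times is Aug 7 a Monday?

6

Track Aug 7's weekday year by year (advancing +1, or +2 across a Feb 29):
  2101: Sun  2102: Mon (+1) ✓  2103: Tue (+1)  2104: Thu (+2)  2105: Fri (+1)
  2106: Sat (+1)  2107: Sun (+1)  2108: Tue (+2)  2109: Wed (+1)  2110: Thu (+1)
  2111: Fri (+1)  2112: Sun (+2)  2113: Mon (+1) ✓  2114: Tue (+1)  … (16 more years) …
  2131: Tue (+1)  2132: Thu (+2)  2133: Fri (+1)  2134: Sat (+1)  2135: Sun (+1)
  2136: Tue (+2)  2137: Wed (+1)  2138: Thu (+1)  2139: Fri (+1)  2140: Sun (+2)
  2141: Mon (+1) ✓  2142: Tue (+1)  2143: Wed (+1)  2144: Fri (+2)
Monday years: 2102, 2113, 2119, 2124, 2130, 2141 — 6 in total.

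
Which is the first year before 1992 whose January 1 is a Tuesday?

1991

Jan 1 advances by 2 weekdays after a leap year and by 1 after a common year.
1992: Jan 1 is Wednesday (leap).
1991: Tuesday
1991 begins on a Tuesday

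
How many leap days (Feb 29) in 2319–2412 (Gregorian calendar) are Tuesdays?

3

Leap years in 2319–2412: 24 of them.
Feb 29 weekday advances by 5 (mod 7) from one leap year to the next four years later (or differs when a century non-leap intervenes).
Leap-day weekdays: 2320:Sun 2324:Fri 2328:Wed 2332:Mon 2336:Sat 2340:Thu 2344:Tue✓ 2348:Sun 2352:Fri 2356:Wed 2360:Mon 2364:Sat 2368:Thu 2372:Tue✓ 2376:Sun 2380:Fri 2384:Wed 2388:Mon 2392:Sat 2396:Thu 2400:Tue✓ 2404:Sun 2408:Fri 2412:Wed
Tuesday: 2344, 2372, 2400 → 3.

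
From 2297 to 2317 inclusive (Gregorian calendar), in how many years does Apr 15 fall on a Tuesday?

2

Track Apr 15's weekday year by year (advancing +1, or +2 across a Feb 29):
  2297: Thu  2298: Fri (+1)  2299: Sat (+1)  2300: Sun (+1)  2301: Mon (+1)
  2302: Tue (+1) ✓  2303: Wed (+1)  2304: Fri (+2)  2305: Sat (+1)  2306: Sun (+1)
  2307: Mon (+1)  2308: Wed (+2)  2309: Thu (+1)  2310: Fri (+1)  2311: Sat (+1)
  2312: Mon (+2)  2313: Tue (+1) ✓  2314: Wed (+1)  2315: Thu (+1)  2316: Sat (+2)
  2317: Sun (+1)
Tuesday years: 2302, 2313 — 2 in total.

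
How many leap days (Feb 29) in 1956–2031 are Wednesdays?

3

Leap years in 1956–2031: 19 of them.
Feb 29 weekday advances by 5 (mod 7) from one leap year to the next four years later (or differs when a century non-leap intervenes).
Leap-day weekdays: 1956:Wed✓ 1960:Mon 1964:Sat 1968:Thu 1972:Tue 1976:Sun 1980:Fri 1984:Wed✓ 1988:Mon 1992:Sat 1996:Thu 2000:Tue 2004:Sun 2008:Fri 2012:Wed✓ 2016:Mon 2020:Sat 2024:Thu 2028:Tue
Wednesday: 1956, 1984, 2012 → 3.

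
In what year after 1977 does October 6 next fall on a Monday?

1980

From one year to the next, a fixed date's weekday advances by 1, or by 2 when a Feb 29 lies between the two dates.
1977: October 6 is Thursday.
1978: Friday (+1)
1979: Saturday (+1)
1980: Monday (+2)
October 6 falls on a Monday in 1980.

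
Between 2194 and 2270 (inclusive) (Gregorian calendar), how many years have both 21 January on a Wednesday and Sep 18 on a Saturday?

Check each year's weekday for 21 January and Sep 18:
  2194: Tue/Thu  2195: Wed/Fri  2196: Thu/Sun  2197: Sat/Mon  2198: Sun/Tue  2199: Mon/Wed  2200: Tue/Thu  2201: Wed/Fri  2202: Thu/Sat  2203: Fri/Sun  2204: Sat/Tue  2205: Mon/Wed  2206: Tue/Thu  2207: Wed/Fri  …(49 more)…  2257: Wed/Fri  2258: Thu/Sat  2259: Fri/Sun  2260: Sat/Tue  2261: Mon/Wed  2262: Tue/Thu  2263: Wed/Fri  2264: Thu/Sun  2265: Sat/Mon  2266: Sun/Tue  2267: Mon/Wed  2268: Tue/Fri  2269: Thu/Sat  2270: Fri/Sun
Both conditions hold in: 2224, 2252 — 2.

2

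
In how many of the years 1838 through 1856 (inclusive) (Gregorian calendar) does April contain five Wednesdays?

April has 30 days; it has five Wednesdays when Wednesday falls among the first (month-length − 28) days — i.e. when April 1 is one of Wednesday/Tuesday.
April 1 by year: 1838:Sun 1839:Mon 1840:Wed✓ 1841:Thu 1842:Fri 1843:Sat 1844:Mon 1845:Tue✓ 1846:Wed✓ 1847:Thu 1848:Sat 1849:Sun 1850:Mon 1851:Tue✓ 1852:Thu 1853:Fri 1854:Sat 1855:Sun 1856:Tue✓
Years with five Wednesdays: 1840, 1845, 1846, 1851, 1856 → 5.

5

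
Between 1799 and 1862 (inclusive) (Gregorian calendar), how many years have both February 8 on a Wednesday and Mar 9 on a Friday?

Check each year's weekday for February 8 and Mar 9:
  1799: Fri/Sat  1800: Sat/Sun  1801: Sun/Mon  1802: Mon/Tue  1803: Tue/Wed  1804: Wed/Fri ✓  1805: Fri/Sat  1806: Sat/Sun  1807: Sun/Mon  1808: Mon/Wed  1809: Wed/Thu  1810: Thu/Fri  1811: Fri/Sat  1812: Sat/Mon  …(36 more)…  1849: Thu/Fri  1850: Fri/Sat  1851: Sat/Sun  1852: Sun/Tue  1853: Tue/Wed  1854: Wed/Thu  1855: Thu/Fri  1856: Fri/Sun  1857: Sun/Mon  1858: Mon/Tue  1859: Tue/Wed  1860: Wed/Fri ✓  1861: Fri/Sat  1862: Sat/Sun
Both conditions hold in: 1804, 1832, 1860 — 3.

3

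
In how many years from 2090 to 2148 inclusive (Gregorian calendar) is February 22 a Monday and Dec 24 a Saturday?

Check each year's weekday for February 22 and Dec 24:
  2090: Wed/Sun  2091: Thu/Mon  2092: Fri/Wed  2093: Sun/Thu  2094: Mon/Fri  2095: Tue/Sat  2096: Wed/Mon  2097: Fri/Tue  2098: Sat/Wed  2099: Sun/Thu  2100: Mon/Fri  2101: Tue/Sat  2102: Wed/Sun  2103: Thu/Mon  …(31 more)…  2135: Tue/Sat  2136: Wed/Mon  2137: Fri/Tue  2138: Sat/Wed  2139: Sun/Thu  2140: Mon/Sat ✓  2141: Wed/Sun  2142: Thu/Mon  2143: Fri/Tue  2144: Sat/Thu  2145: Mon/Fri  2146: Tue/Sat  2147: Wed/Sun  2148: Thu/Tue
Both conditions hold in: 2112, 2140 — 2.

2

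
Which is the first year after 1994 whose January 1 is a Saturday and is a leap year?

Jan 1 advances by 2 weekdays after a leap year and by 1 after a common year.
1994: Jan 1 is Saturday.
1995: Sunday
1996: Monday (leap)
1997: Wednesday
1998: Thursday
1999: Friday
2000: Saturday (leap)
2000 begins on a Saturday and is a leap year.

2000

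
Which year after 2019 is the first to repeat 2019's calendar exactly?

Two years share a calendar iff Jan 1 falls on the same weekday and both are leap or both are common. 2019: Jan 1 is Tuesday, common year.
2020: Jan 1 Wednesday, leap
2021: Jan 1 Friday, common
2022: Jan 1 Saturday, common
2023: Jan 1 Sunday, common
2024: Jan 1 Monday, leap
2025: Jan 1 Wednesday, common
2026: Jan 1 Thursday, common
2027: Jan 1 Friday, common
2028: Jan 1 Saturday, leap
2029: Jan 1 Monday, common
2030: Jan 1 Tuesday, common
2030 matches on both conditions.

2030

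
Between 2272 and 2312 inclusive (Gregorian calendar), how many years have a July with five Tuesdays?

July has 31 days; it has five Tuesdays when Tuesday falls among the first (month-length − 28) days — i.e. when July 1 is one of Tuesday/Monday/Sunday.
July 1 by year: 2272:Mon✓ 2273:Tue✓ 2274:Wed 2275:Thu 2276:Sat 2277:Sun✓ 2278:Mon✓ 2279:Tue✓ 2280:Thu 2281:Fri 2282:Sat 2283:Sun✓ 2284:Tue✓ 2285:Wed 2286:Thu …(11 more)… 2298:Fri 2299:Sat 2300:Sun✓ 2301:Mon✓ 2302:Tue✓ 2303:Wed 2304:Fri 2305:Sat 2306:Sun✓ 2307:Mon✓ 2308:Wed 2309:Thu 2310:Fri 2311:Sat 2312:Mon✓
Years with five Tuesdays: 2272, 2273, 2277, 2278, 2279, 2283, 2284, 2288, 2289, 2290, 2294, 2295, 2300, 2301, 2302, 2306, 2307, 2312 → 18.

18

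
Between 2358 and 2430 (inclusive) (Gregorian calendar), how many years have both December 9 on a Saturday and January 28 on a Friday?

Check each year's weekday for December 9 and January 28:
  2358: Tue/Tue  2359: Wed/Wed  2360: Fri/Thu  2361: Sat/Sat  2362: Sun/Sun  2363: Mon/Mon  2364: Wed/Tue  2365: Thu/Thu  2366: Fri/Fri  2367: Sat/Sat  2368: Mon/Sun  2369: Tue/Tue  2370: Wed/Wed  2371: Thu/Thu  …(45 more)…  2417: Sat/Sat  2418: Sun/Sun  2419: Mon/Mon  2420: Wed/Tue  2421: Thu/Thu  2422: Fri/Fri  2423: Sat/Sat  2424: Mon/Sun  2425: Tue/Tue  2426: Wed/Wed  2427: Thu/Thu  2428: Sat/Fri ✓  2429: Sun/Sun  2430: Mon/Mon
Both conditions hold in: 2372, 2400, 2428 — 3.

3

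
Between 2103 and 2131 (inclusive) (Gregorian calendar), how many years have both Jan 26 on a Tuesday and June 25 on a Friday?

Check each year's weekday for Jan 26 and June 25:
  2103: Fri/Mon  2104: Sat/Wed  2105: Mon/Thu  2106: Tue/Fri ✓  2107: Wed/Sat  2108: Thu/Mon  2109: Sat/Tue  2110: Sun/Wed  2111: Mon/Thu  2112: Tue/Sat  2113: Thu/Sun  2114: Fri/Mon  2115: Sat/Tue  2116: Sun/Thu  2117: Tue/Fri ✓  2118: Wed/Sat  2119: Thu/Sun  2120: Fri/Tue  2121: Sun/Wed  2122: Mon/Thu  2123: Tue/Fri ✓  2124: Wed/Sun  2125: Fri/Mon  2126: Sat/Tue  2127: Sun/Wed  2128: Mon/Fri  2129: Wed/Sat  2130: Thu/Sun  2131: Fri/Mon
Both conditions hold in: 2106, 2117, 2123 — 3.

3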